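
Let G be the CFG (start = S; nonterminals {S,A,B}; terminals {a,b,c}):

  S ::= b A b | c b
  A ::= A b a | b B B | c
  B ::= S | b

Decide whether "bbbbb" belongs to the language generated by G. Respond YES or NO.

Convert to CNF:
  S -> T0 X6 | T2 T0
  A -> A X3 | T0 X4 | c
  B -> T0 X5 | T2 T0 | b
  T0 -> b
  T1 -> a
  T2 -> c
  X3 -> T0 T1
  X4 -> B B
  X5 -> A T0
  X6 -> A T0

CYK table (by increasing span):
  cell(0,0) b: {B,T0}  orig:{B}
  cell(1,1) b: {B,T0}  orig:{B}
  cell(2,2) b: {B,T0}  orig:{B}
  cell(3,3) b: {B,T0}  orig:{B}
  cell(4,4) b: {B,T0}  orig:{B}
  cell(0,1) bb: {X4}  orig:{}
  cell(1,2) bb: {X4}  orig:{}
  cell(2,3) bb: {X4}  orig:{}
  cell(3,4) bb: {X4}  orig:{}
  cell(0,2) bbb: {A}
  cell(1,3) bbb: {A}
  cell(2,4) bbb: {A}
  cell(0,3) bbbb: {X5,X6}  orig:{}
  cell(1,4) bbbb: {X5,X6}  orig:{}
  cell(0,4) bbbbb: {B,S}

S ∈ T[0,4] ⇒ YES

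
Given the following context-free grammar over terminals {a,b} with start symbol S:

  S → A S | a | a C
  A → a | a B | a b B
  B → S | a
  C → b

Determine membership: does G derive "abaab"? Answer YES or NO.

Convert to CNF:
  S -> A S | T0 C | a
  A -> T0 B | T0 X2 | a
  B -> A S | T0 C | a
  C -> b
  T0 -> a
  T1 -> b
  X2 -> T1 B

Fill CYK table bottom-up:
  cell(0,0) a: {A,B,S,T0}  orig:{A,B,S}
  cell(1,1) b: {C,T1}  orig:{C}
  cell(2,2) a: {A,B,S,T0}  orig:{A,B,S}
  cell(3,3) a: {A,B,S,T0}  orig:{A,B,S}
  cell(4,4) b: {C,T1}  orig:{C}
  cell(0,1) ab: {B,S}
  cell(1,2) ba: {X2}  orig:{}
  cell(2,3) aa: {A,B,S}
  cell(3,4) ab: {B,S}
  cell(0,2) aba: {A}
  cell(1,3) baa: {X2}  orig:{}
  cell(2,4) aab: {A,B,S}
  cell(0,3) abaa: {A,B,S}
  cell(1,4) baab: {X2}  orig:{}
  cell(0,4) abaab: {A,B,S}

S ∈ T[0,4] ⇒ YES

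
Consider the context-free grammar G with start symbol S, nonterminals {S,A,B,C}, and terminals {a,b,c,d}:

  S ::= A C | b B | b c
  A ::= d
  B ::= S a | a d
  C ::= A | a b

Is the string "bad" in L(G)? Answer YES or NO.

CNF form of G:
  S -> A C | T2 B | T2 T3
  A -> d
  B -> S T0 | T0 T1
  C -> T0 T2 | d
  T0 -> a
  T1 -> d
  T2 -> b
  T3 -> c

CYK table (by increasing span):
  cell(0,0) b: {T2}  orig:{}
  cell(1,1) a: {T0}  orig:{}
  cell(2,2) d: {A,C,T1}  orig:{A,C}
  cell(0,1) ba: ∅
  cell(1,2) ad: {B}
  cell(0,2) bad: {S}

S ∈ T[0,2] ⇒ YES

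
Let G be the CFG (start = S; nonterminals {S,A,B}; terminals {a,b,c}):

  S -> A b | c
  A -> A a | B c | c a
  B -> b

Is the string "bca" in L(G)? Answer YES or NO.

CNF form of G:
  S -> A T2 | c
  A -> A T0 | B T1 | T1 T0
  B -> b
  T0 -> a
  T1 -> c
  T2 -> b

Fill CYK table bottom-up:
  cell(0,0) b: {B,T2}  orig:{B}
  cell(1,1) c: {S,T1}  orig:{S}
  cell(2,2) a: {T0}  orig:{}
  cell(0,1) bc: {A}
  cell(1,2) ca: {A}
  cell(0,2) bca: {A}

S ∉ T[0,2] ⇒ NO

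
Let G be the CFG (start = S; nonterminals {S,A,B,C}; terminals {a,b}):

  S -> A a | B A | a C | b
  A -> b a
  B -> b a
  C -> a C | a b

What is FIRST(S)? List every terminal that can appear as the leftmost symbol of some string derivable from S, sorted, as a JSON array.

Compute FIRST by fixpoint:
pass 1:
  A via A→b a: +{b}
  B via B→b a: +{b}
  C via C→a C: +{a}
  S via S→A a: +{b}
  S via S→a C: +{a}
  FIRST(S)={a,b}  FIRST(A)={b}  FIRST(B)={b}  FIRST(C)={a}
pass 2: — fixpoint
  FIRST(S)={a,b}  FIRST(A)={b}  FIRST(B)={b}  FIRST(C)={a}

FIRST(S) = ["a", "b"]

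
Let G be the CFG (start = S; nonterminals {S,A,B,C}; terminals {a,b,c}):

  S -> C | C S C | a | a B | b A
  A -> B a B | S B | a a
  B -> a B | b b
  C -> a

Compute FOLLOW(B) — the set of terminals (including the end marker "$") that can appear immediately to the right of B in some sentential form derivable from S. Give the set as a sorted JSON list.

FIRST iteration:
iter 1:
  A via A→a a: +{a}
  B via B→a B: +{a}
  B via B→b b: +{b}
  C via C→a: +{a}
  S via S→C: +{a}
  S via S→b A: +{b}
  FIRST[S]={a,b}  FIRST[A]={a}  FIRST[B]={a,b}  FIRST[C]={a}
iter 2:
  A via A→B a B: +{b}
  FIRST[S]={a,b}  FIRST[A]={a,b}  FIRST[B]={a,b}  FIRST[C]={a}
iter 3: — fixpoint
  FIRST[S]={a,b}  FIRST[A]={a,b}  FIRST[B]={a,b}  FIRST[C]={a}

FOLLOW iteration:
initialize: $ ∈ FOLLOW(S)
pass 1:
  A→B a B: FOLLOW(B) ⊇ FIRST(a) = {a}; new: +{a}
  A→S B: FOLLOW(S) ⊇ FIRST(B) = {a,b}; new: +{a,b}
  S→C: FOLLOW(C) ⊇ FOLLOW(S) ⊇ {$,a,b}; new: +{$,a,b}
  S→a B: FOLLOW(B) ⊇ FOLLOW(S) ⊇ {$,a,b}; new: +{$,b}
  S→b A: FOLLOW(A) ⊇ FOLLOW(S) ⊇ {$,a,b}; new: +{$,a,b}
  FOLLOW[S]={$,a,b}  FOLLOW[A]={$,a,b}  FOLLOW[B]={$,a,b}  FOLLOW[C]={$,a,b}
pass 2: — fixpoint
  FOLLOW[S]={$,a,b}  FOLLOW[A]={$,a,b}  FOLLOW[B]={$,a,b}  FOLLOW[C]={$,a,b}

FOLLOW(B) = ["$", "a", "b"]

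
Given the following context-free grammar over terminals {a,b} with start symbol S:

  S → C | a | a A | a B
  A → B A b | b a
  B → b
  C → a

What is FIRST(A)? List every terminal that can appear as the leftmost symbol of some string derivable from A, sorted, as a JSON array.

FIRST iteration:
pass 1:
  A via A→b a: +{b}
  B via B→b: +{b}
  C via C→a: +{a}
  S via S→C: +{a}
  FIRST(S)={a}  FIRST(A)={b}  FIRST(B)={b}  FIRST(C)={a}
pass 2: — fixpoint
  FIRST(S)={a}  FIRST(A)={b}  FIRST(B)={b}  FIRST(C)={a}

FIRST(A) = ["b"]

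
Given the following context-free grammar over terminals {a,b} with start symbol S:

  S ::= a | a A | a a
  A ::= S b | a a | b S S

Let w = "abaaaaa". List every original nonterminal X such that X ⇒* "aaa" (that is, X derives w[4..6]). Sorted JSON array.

CNF form of G:
  S -> T1 A | T1 T1 | a
  A -> S T0 | T0 X2 | T1 T1
  T0 -> b
  T1 -> a
  X2 -> S S

CYK table (by increasing span) (cells [i..j] with 4 ≤ i ≤ j ≤ 6 only):
  cell(4,4) a: {S,T1}  orig:{S}
  cell(5,5) a: {S,T1}  orig:{S}
  cell(6,6) a: {S,T1}  orig:{S}
  cell(4,5) aa: {A,S,X2}  orig:{A,S}
  cell(5,6) aa: {A,S,X2}  orig:{A,S}
  cell(4,6) aaa: {S,X2}  orig:{S}

Original NTs in T[4,6] deriving "aaa": ["S"]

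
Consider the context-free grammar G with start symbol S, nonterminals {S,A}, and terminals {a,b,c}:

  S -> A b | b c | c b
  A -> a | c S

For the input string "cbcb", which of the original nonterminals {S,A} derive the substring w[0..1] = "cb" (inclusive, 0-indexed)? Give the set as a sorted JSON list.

CNF form of G:
  S -> A T1 | T0 T1 | T1 T0
  A -> T0 S | a
  T0 -> c
  T1 -> b

Fill CYK table bottom-up — only the sub-triangle for w[0..1]:
  [0..0]={T0}  "c"  orig:{}
  [1..1]={T1}  "b"  orig:{}
  [0..1]={S}  "cb"

Original NTs in T[0,1] deriving "cb": ["S"]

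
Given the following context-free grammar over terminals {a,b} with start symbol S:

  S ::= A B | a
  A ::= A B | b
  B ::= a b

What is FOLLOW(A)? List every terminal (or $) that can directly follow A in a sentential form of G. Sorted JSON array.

FIRST iteration:
iter 1:
  A via A→b: +{b}
  B via B→a b: +{a}
  S via S→A B: +{b}
  S via S→a: +{a}
  FIRST(S)={a,b}  FIRST(A)={b}  FIRST(B)={a}
iter 2: (no change)
  FIRST(S)={a,b}  FIRST(A)={b}  FIRST(B)={a}

FOLLOW iteration:
FOLLOW(S) := {$}
[1]
  A→A B: FOLLOW(A) ⊇ FIRST(B) = {a}; new: +{a}
  A→A B: FOLLOW(B) ⊇ FOLLOW(A) ⊇ {a}; new: +{a}
  S→A B: FOLLOW(B) ⊇ FOLLOW(S) ⊇ {$}; new: +{$}
  FOLLOW(S)={$}  FOLLOW(A)={a}  FOLLOW(B)={$,a}
[2] (stable)
  FOLLOW(S)={$}  FOLLOW(A)={a}  FOLLOW(B)={$,a}

FOLLOW(A) = ["a"]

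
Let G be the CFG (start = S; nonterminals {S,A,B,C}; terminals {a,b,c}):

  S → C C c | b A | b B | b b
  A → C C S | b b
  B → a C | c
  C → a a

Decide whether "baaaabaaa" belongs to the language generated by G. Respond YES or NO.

Convert to CNF:
  S -> C X4 | T0 A | T0 B | T0 T0
  A -> C X3 | T0 T0
  B -> T1 C | c
  C -> T1 T1
  T0 -> b
  T1 -> a
  T2 -> c
  X3 -> C S
  X4 -> C T2

CYK fill:
  cell(0,0) b: {T0}  orig:{}
  cell(1,1) a: {T1}  orig:{}
  cell(2,2) a: {T1}  orig:{}
  cell(3,3) a: {T1}  orig:{}
  cell(4,4) a: {T1}  orig:{}
  cell(5,5) b: {T0}  orig:{}
  cell(6,6) a: {T1}  orig:{}
  cell(7,7) a: {T1}  orig:{}
  cell(8,8) a: {T1}  orig:{}
  cell(0,1) ba: ∅
  cell(1,2) aa: {C}
  cell(2,3) aa: {C}
  cell(3,4) aa: {C}
  cell(4,5) ab: ∅
  cell(5,6) ba: ∅
  cell(6,7) aa: {C}
  cell(7,8) aa: {C}
  cell(0,2) baa: ∅
  cell(1,3) aaa: {B}
  cell(2,4) aaa: {B}
  cell(3,5) aab: ∅
  cell(4,6) aba: ∅
  cell(5,7) baa: ∅
  cell(6,8) aaa: {B}
  cell(0,3) baaa: {S}
  cell(1,4) aaaa: ∅
  cell(2,5) aaab: ∅
  cell(3,6) aaba: ∅
  cell(4,7) abaa: ∅
  cell(5,8) baaa: {S}
  cell(0,4) baaaa: ∅
  cell(1,5) aaaab: ∅
  cell(2,6) aaaba: ∅
  cell(3,7) aabaa: ∅
  cell(4,8) abaaa: ∅
  cell(0,5) baaaab: ∅
  cell(1,6) aaaaba: ∅
  cell(2,7) aaabaa: ∅
  cell(3,8) aabaaa: {X3}  orig:{}
  cell(0,6) baaaaba: ∅
  cell(1,7) aaaabaa: ∅
  cell(2,8) aaabaaa: ∅
  cell(0,7) baaaabaa: ∅
  cell(1,8) aaaabaaa: {A}
  cell(0,8) baaaabaaa: {S}

S ∈ T[0,8] ⇒ YES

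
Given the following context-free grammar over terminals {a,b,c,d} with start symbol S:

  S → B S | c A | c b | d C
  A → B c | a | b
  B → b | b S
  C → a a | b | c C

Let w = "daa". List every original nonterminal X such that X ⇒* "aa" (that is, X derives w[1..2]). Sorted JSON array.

Convert to CNF:
  S -> B S | T0 A | T0 T1 | T3 C
  A -> B T0 | a | b
  B -> T1 S | b
  C -> T0 C | T2 T2 | b
  T0 -> c
  T1 -> b
  T2 -> a
  T3 -> d

Fill CYK table bottom-up, restricted to cells inside w[1..2]:
  T[1,1] 'a' = {A,T2}  orig:{A}
  T[2,2] 'a' = {A,T2}  orig:{A}
  T[1,2] 'aa' = {C}

Original NTs in T[1,2] deriving "aa": ["C"]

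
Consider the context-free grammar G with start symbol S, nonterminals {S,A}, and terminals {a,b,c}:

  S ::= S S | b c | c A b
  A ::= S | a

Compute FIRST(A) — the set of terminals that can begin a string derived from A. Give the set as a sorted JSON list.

FIRST iteration:
iter 1:
  A via A→a: +{a}
  S via S→b c: +{b}
  S via S→c A b: +{c}
  FIRST[S]={b,c}  FIRST[A]={a}
iter 2:
  A via A→S: +{b,c}
  FIRST[S]={b,c}  FIRST[A]={a,b,c}
iter 3: done
  FIRST[S]={b,c}  FIRST[A]={a,b,c}

FIRST(A) = ["a", "b", "c"]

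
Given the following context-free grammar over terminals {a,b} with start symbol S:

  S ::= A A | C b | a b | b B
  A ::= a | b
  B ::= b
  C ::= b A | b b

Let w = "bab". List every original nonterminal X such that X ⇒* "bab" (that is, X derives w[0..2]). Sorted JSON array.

Convert to CNF:
  S -> A A | C T0 | T0 B | T1 T0
  A -> a | b
  B -> b
  C -> T0 A | T0 T0
  T0 -> b
  T1 -> a

CYK table (by increasing span), restricted to cells inside w[0..2]:
  [0..0]={A,B,T0}  "b"  orig:{A,B}
  [1..1]={A,T1}  "a"  orig:{A}
  [2..2]={A,B,T0}  "b"  orig:{A,B}
  [0..1]={C,S}  "ba"
  [1..2]={S}  "ab"
  [0..2]={S}  "bab"

Original NTs in T[0,2] deriving "bab": ["S"]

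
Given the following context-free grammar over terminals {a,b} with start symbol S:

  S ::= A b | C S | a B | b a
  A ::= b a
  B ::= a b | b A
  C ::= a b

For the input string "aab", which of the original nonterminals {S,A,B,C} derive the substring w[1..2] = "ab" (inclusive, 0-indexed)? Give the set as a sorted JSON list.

Convert to CNF:
  S -> A T0 | C S | T0 T1 | T1 B
  A -> T0 T1
  B -> T0 A | T1 T0
  C -> T1 T0
  T0 -> b
  T1 -> a

Fill CYK table bottom-up (cells [i..j] with 1 ≤ i ≤ j ≤ 2 only):
  cell(1,1) a: {T1}  orig:{}
  cell(2,2) b: {T0}  orig:{}
  cell(1,2) ab: {B,C}

Original NTs in T[1,2] deriving "ab": ["B", "C"]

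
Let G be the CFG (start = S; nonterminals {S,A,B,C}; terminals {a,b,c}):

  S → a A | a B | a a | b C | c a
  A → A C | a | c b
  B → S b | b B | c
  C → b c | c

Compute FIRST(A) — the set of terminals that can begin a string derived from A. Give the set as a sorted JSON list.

FIRST iteration:
[1]
  A via A→a: +{a}
  A via A→c b: +{c}
  B via B→b B: +{b}
  B via B→c: +{c}
  C via C→b c: +{b}
  C via C→c: +{c}
  S via S→a A: +{a}
  S via S→b C: +{b}
  S via S→c a: +{c}
  S: {a,b,c}  A: {a,c}  B: {b,c}  C: {b,c}
[2]
  B via B→S b: +{a}
  S: {a,b,c}  A: {a,c}  B: {a,b,c}  C: {b,c}
[3] (stable)
  S: {a,b,c}  A: {a,c}  B: {a,b,c}  C: {b,c}

FIRST(A) = ["a", "c"]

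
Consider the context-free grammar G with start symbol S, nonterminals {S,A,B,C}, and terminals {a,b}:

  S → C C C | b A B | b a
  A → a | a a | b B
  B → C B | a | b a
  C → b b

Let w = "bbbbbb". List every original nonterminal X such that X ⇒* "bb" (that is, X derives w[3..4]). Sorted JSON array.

CNF form of G:
  S -> C X2 | T1 T0 | T1 X3
  A -> T0 T0 | T1 B | a
  B -> C B | T1 T0 | a
  C -> T1 T1
  T0 -> a
  T1 -> b
  X2 -> C C
  X3 -> A B

CYK fill — only the sub-triangle for w[3..4]:
  cell(3,3) b: {T1}  orig:{}
  cell(4,4) b: {T1}  orig:{}
  cell(3,4) bb: {C}

Original NTs in T[3,4] deriving "bb": ["C"]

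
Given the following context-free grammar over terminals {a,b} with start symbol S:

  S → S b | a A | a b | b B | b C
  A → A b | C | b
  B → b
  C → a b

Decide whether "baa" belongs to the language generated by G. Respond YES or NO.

Convert to CNF:
  S -> S T0 | T0 B | T0 C | T1 A | T1 T0
  A -> A T0 | T1 T0 | b
  B -> b
  C -> T1 T0
  T0 -> b
  T1 -> a

Fill CYK table bottom-up:
  cell(0,0) b: {A,B,T0}  orig:{A,B}
  cell(1,1) a: {T1}  orig:{}
  cell(2,2) a: {T1}  orig:{}
  cell(0,1) ba: ∅
  cell(1,2) aa: ∅
  cell(0,2) baa: ∅

S ∉ T[0,2] ⇒ NO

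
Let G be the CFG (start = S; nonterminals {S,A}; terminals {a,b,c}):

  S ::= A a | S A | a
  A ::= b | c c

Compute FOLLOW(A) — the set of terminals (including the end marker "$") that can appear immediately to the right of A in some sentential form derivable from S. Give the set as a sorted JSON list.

Compute FIRST by fixpoint:
round 1:
  A via A→b: +{b}
  A via A→c c: +{c}
  S via S→A a: +{b,c}
  S via S→a: +{a}
  FIRST[S]={a,b,c}  FIRST[A]={b,c}
round 2: (stable)
  FIRST[S]={a,b,c}  FIRST[A]={b,c}

FOLLOW sets:
FOLLOW(S) := {$}
round 1:
  S→A a: FOLLOW(A) ⊇ FIRST(a) = {a}; new: +{a}
  S→S A: FOLLOW(S) ⊇ FIRST(A) = {b,c}; new: +{b,c}
  S→S A: FOLLOW(A) ⊇ FOLLOW(S) ⊇ {$,b,c}; new: +{$,b,c}
  S: {$,b,c}  A: {$,a,b,c}
round 2: (stable)
  S: {$,b,c}  A: {$,a,b,c}

FOLLOW(A) = ["$", "a", "b", "c"]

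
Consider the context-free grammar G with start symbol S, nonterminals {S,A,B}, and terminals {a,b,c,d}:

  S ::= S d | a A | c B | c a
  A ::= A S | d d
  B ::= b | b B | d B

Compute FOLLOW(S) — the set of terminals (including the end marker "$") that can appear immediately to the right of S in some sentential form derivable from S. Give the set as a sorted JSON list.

FIRST iteration:
iter 1:
  A via A→d d: +{d}
  B via B→b: +{b}
  B via B→d B: +{d}
  S via S→a A: +{a}
  S via S→c B: +{c}
  FIRST(S)={a,c}  FIRST(A)={d}  FIRST(B)={b,d}
iter 2: (no change)
  FIRST(S)={a,c}  FIRST(A)={d}  FIRST(B)={b,d}

Compute FOLLOW by fixpoint:
seed FOLLOW(S) with $
iter 1:
  A→A S: FOLLOW(A) ⊇ FIRST(S) = {a,c}; new: +{a,c}
  A→A S: FOLLOW(S) ⊇ FOLLOW(A) ⊇ {a,c}; new: +{a,c}
  S→S d: FOLLOW(S) ⊇ FIRST(d) = {d}; new: +{d}
  S→a A: FOLLOW(A) ⊇ FOLLOW(S) ⊇ {$,a,c,d}; new: +{$,d}
  S→c B: FOLLOW(B) ⊇ FOLLOW(S) ⊇ {$,a,c,d}; new: +{$,a,c,d}
  FOLLOW(S)={$,a,c,d}  FOLLOW(A)={$,a,c,d}  FOLLOW(B)={$,a,c,d}
iter 2: done
  FOLLOW(S)={$,a,c,d}  FOLLOW(A)={$,a,c,d}  FOLLOW(B)={$,a,c,d}

FOLLOW(S) = ["$", "a", "c", "d"]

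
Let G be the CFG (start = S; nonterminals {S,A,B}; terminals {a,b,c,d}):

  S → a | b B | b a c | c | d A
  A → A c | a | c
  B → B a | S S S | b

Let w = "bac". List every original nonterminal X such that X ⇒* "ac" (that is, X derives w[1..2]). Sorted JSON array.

Convert to CNF:
  S -> T2 B | T2 X5 | T3 A | a | c
  A -> A T0 | a | c
  B -> B T1 | S X4 | b
  T0 -> c
  T1 -> a
  T2 -> b
  T3 -> d
  X4 -> S S
  X5 -> T1 T0

CYK fill — only the sub-triangle for w[1..2]:
  [1..1]={A,S,T1}  "a"  orig:{A,S}
  [2..2]={A,S,T0}  "c"  orig:{A,S}
  [1..2]={A,X4,X5}  "ac"  orig:{A}

Original NTs in T[1,2] deriving "ac": ["A"]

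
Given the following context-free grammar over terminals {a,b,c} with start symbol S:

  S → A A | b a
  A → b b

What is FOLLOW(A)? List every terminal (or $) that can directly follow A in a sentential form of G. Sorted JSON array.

FIRST iteration:
iter 1:
  A via A→b b: +{b}
  S via S→A A: +{b}
  FIRST[S]={b}  FIRST[A]={b}
iter 2: — fixpoint
  FIRST[S]={b}  FIRST[A]={b}

FOLLOW sets:
seed FOLLOW(S) with $
[1]
  S→A A: FOLLOW(A) ⊇ FIRST(A) = {b}; new: +{b}
  S→A A: FOLLOW(A) ⊇ FOLLOW(S) ⊇ {$}; new: +{$}
  FOLLOW(S)={$}  FOLLOW(A)={$,b}
[2] (stable)
  FOLLOW(S)={$}  FOLLOW(A)={$,b}

FOLLOW(A) = ["$", "b"]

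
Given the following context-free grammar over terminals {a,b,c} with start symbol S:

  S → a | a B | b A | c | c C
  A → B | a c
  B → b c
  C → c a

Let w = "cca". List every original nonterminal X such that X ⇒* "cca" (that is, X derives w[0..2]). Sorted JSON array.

Convert to CNF:
  S -> T0 B | T1 C | T2 A | a | c
  A -> T0 T1 | T2 T1
  B -> T2 T1
  C -> T1 T0
  T0 -> a
  T1 -> c
  T2 -> b

CYK fill — only the sub-triangle for w[0..2]:
  T[0,0] 'c' = {S,T1}  orig:{S}
  T[1,1] 'c' = {S,T1}  orig:{S}
  T[2,2] 'a' = {S,T0}  orig:{S}
  T[0,1] 'cc' = ∅
  T[1,2] 'ca' = {C}
  T[0,2] 'cca' = {S}

Original NTs in T[0,2] deriving "cca": ["S"]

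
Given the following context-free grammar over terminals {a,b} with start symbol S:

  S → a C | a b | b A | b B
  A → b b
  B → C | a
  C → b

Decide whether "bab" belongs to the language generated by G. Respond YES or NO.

CNF form of G:
  S -> T0 A | T0 B | T1 C | T1 T0
  A -> T0 T0
  B -> a | b
  C -> b
  T0 -> b
  T1 -> a

CYK table (by increasing span):
  [0..0]={B,C,T0}  "b"  orig:{B,C}
  [1..1]={B,T1}  "a"  orig:{B}
  [2..2]={B,C,T0}  "b"  orig:{B,C}
  [0..1]={S}  "ba"
  [1..2]={S}  "ab"
  [0..2]=∅  "bab"

S ∉ T[0,2] ⇒ NO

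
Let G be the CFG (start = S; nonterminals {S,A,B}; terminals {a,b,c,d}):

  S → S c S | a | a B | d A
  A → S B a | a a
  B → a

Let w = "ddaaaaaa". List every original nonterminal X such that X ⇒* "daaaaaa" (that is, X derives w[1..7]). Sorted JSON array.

CNF form of G:
  S -> S X4 | T0 B | T2 A | a
  A -> S X3 | T0 T0
  B -> a
  T0 -> a
  T1 -> c
  T2 -> d
  X3 -> B T0
  X4 -> T1 S

CYK fill (cells [i..j] with 1 ≤ i ≤ j ≤ 7 only):
  cell(1,1) d: {T2}  orig:{}
  cell(2,2) a: {B,S,T0}  orig:{B,S}
  cell(3,3) a: {B,S,T0}  orig:{B,S}
  cell(4,4) a: {B,S,T0}  orig:{B,S}
  cell(5,5) a: {B,S,T0}  orig:{B,S}
  cell(6,6) a: {B,S,T0}  orig:{B,S}
  cell(7,7) a: {B,S,T0}  orig:{B,S}
  cell(1,2) da: ∅
  cell(2,3) aa: {A,S,X3}  orig:{A,S}
  cell(3,4) aa: {A,S,X3}  orig:{A,S}
  cell(4,5) aa: {A,S,X3}  orig:{A,S}
  cell(5,6) aa: {A,S,X3}  orig:{A,S}
  cell(6,7) aa: {A,S,X3}  orig:{A,S}
  cell(1,3) daa: {S}
  cell(2,4) aaa: {A}
  cell(3,5) aaa: {A}
  cell(4,6) aaa: {A}
  cell(5,7) aaa: {A}
  cell(1,4) daaa: {S}
  cell(2,5) aaaa: {A}
  cell(3,6) aaaa: {A}
  cell(4,7) aaaa: {A}
  cell(1,5) daaaa: {A,S}
  cell(2,6) aaaaa: ∅
  cell(3,7) aaaaa: ∅
  cell(1,6) daaaaa: {A}
  cell(2,7) aaaaaa: ∅
  cell(1,7) daaaaaa: {A}

Original NTs in T[1,7] deriving "daaaaaa": ["A"]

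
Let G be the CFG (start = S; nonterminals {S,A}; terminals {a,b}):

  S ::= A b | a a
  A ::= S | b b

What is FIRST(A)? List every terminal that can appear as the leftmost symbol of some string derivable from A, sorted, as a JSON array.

FIRST iteration:
iter 1:
  A via A→b b: +{b}
  S via S→A b: +{b}
  S via S→a a: +{a}
  S: {a,b}  A: {b}
iter 2:
  A via A→S: +{a}
  S: {a,b}  A: {a,b}
iter 3: done
  S: {a,b}  A: {a,b}

FIRST(A) = ["a", "b"]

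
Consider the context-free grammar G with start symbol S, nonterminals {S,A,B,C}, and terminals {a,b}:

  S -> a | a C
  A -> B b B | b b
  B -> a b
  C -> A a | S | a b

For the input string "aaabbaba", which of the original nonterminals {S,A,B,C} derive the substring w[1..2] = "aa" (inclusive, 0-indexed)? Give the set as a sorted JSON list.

CNF form of G:
  S -> T1 C | a
  A -> B X2 | T0 T0
  B -> T1 T0
  C -> A T1 | T1 C | T1 T0 | a
  T0 -> b
  T1 -> a
  X2 -> T0 B

CYK fill (cells [i..j] with 1 ≤ i ≤ j ≤ 2 only):
  T[1,1] 'a' = {C,S,T1}  orig:{C,S}
  T[2,2] 'a' = {C,S,T1}  orig:{C,S}
  T[1,2] 'aa' = {C,S}

Original NTs in T[1,2] deriving "aa": ["C", "S"]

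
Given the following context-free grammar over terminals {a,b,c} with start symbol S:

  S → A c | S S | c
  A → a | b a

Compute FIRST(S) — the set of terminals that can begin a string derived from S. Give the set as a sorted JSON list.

Compute FIRST by fixpoint:
iter 1:
  A via A→a: +{a}
  A via A→b a: +{b}
  S via S→A c: +{a,b}
  S via S→c: +{c}
  FIRST(S)={a,b,c}  FIRST(A)={a,b}
iter 2: (no change)
  FIRST(S)={a,b,c}  FIRST(A)={a,b}

FIRST(S) = ["a", "b", "c"]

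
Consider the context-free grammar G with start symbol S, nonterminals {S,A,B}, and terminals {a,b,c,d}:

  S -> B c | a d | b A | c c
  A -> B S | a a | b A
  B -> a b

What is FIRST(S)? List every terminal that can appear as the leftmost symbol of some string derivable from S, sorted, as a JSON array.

FIRST sets, iterate to fixpoint:
[1]
  A via A→a a: +{a}
  A via A→b A: +{b}
  B via B→a b: +{a}
  S via S→B c: +{a}
  S via S→b A: +{b}
  S via S→c c: +{c}
  FIRST(S)={a,b,c}  FIRST(A)={a,b}  FIRST(B)={a}
[2] — fixpoint
  FIRST(S)={a,b,c}  FIRST(A)={a,b}  FIRST(B)={a}

FIRST(S) = ["a", "b", "c"]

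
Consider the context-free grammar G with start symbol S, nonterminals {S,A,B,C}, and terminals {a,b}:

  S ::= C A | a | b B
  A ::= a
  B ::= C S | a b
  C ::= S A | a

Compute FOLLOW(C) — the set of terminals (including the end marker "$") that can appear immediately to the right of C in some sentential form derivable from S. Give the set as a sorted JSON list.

FIRST sets, iterate to fixpoint:
pass 1:
  A via A→a: +{a}
  B via B→a b: +{a}
  C via C→a: +{a}
  S via S→C A: +{a}
  S via S→b B: +{b}
  FIRST[S]={a,b}  FIRST[A]={a}  FIRST[B]={a}  FIRST[C]={a}
pass 2:
  C via C→S A: +{b}
  FIRST[S]={a,b}  FIRST[A]={a}  FIRST[B]={a}  FIRST[C]={a,b}
pass 3:
  B via B→C S: +{b}
  FIRST[S]={a,b}  FIRST[A]={a}  FIRST[B]={a,b}  FIRST[C]={a,b}
pass 4: — fixpoint
  FIRST[S]={a,b}  FIRST[A]={a}  FIRST[B]={a,b}  FIRST[C]={a,b}

FOLLOW sets:
seed FOLLOW(S) with $
[1]
  B→C S: FOLLOW(C) ⊇ FIRST(S) = {a,b}; new: +{a,b}
  C→S A: FOLLOW(S) ⊇ FIRST(A) = {a}; new: +{a}
  C→S A: FOLLOW(A) ⊇ FOLLOW(C) ⊇ {a,b}; new: +{a,b}
  S→C A: FOLLOW(A) ⊇ FOLLOW(S) ⊇ {$,a}; new: +{$}
  S→b B: FOLLOW(B) ⊇ FOLLOW(S) ⊇ {$,a}; new: +{$,a}
  FOLLOW[S]={$,a}  FOLLOW[A]={$,a,b}  FOLLOW[B]={$,a}  FOLLOW[C]={a,b}
[2] (no change)
  FOLLOW[S]={$,a}  FOLLOW[A]={$,a,b}  FOLLOW[B]={$,a}  FOLLOW[C]={a,b}

FOLLOW(C) = ["a", "b"]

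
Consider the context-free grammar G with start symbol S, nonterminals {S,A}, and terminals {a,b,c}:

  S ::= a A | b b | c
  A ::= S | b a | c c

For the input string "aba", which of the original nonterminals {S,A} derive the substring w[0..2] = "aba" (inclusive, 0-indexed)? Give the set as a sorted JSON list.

CNF form of G:
  S -> T0 A | T1 T1 | c
  A -> T0 A | T1 T0 | T1 T1 | T2 T2 | c
  T0 -> a
  T1 -> b
  T2 -> c

Fill CYK table bottom-up, restricted to cells inside w[0..2]:
  cell(0,0) a: {T0}  orig:{}
  cell(1,1) b: {T1}  orig:{}
  cell(2,2) a: {T0}  orig:{}
  cell(0,1) ab: ∅
  cell(1,2) ba: {A}
  cell(0,2) aba: {A,S}

Original NTs in T[0,2] deriving "aba": ["A", "S"]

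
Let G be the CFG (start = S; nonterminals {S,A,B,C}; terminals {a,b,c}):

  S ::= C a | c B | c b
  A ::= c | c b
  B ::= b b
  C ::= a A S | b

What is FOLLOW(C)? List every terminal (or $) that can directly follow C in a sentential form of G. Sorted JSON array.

FIRST iteration:
pass 1:
  A via A→c: +{c}
  B via B→b b: +{b}
  C via C→a A S: +{a}
  C via C→b: +{b}
  S via S→C a: +{a,b}
  S via S→c B: +{c}
  S: {a,b,c}  A: {c}  B: {b}  C: {a,b}
pass 2: (no change)
  S: {a,b,c}  A: {c}  B: {b}  C: {a,b}

FOLLOW iteration:
FOLLOW(S) := {$}
pass 1:
  C→a A S: FOLLOW(A) ⊇ FIRST(S) = {a,b,c}; new: +{a,b,c}
  S→C a: FOLLOW(C) ⊇ FIRST(a) = {a}; new: +{a}
  S→c B: FOLLOW(B) ⊇ FOLLOW(S) ⊇ {$}; new: +{$}
  S: {$}  A: {a,b,c}  B: {$}  C: {a}
pass 2:
  C→a A S: FOLLOW(S) ⊇ FOLLOW(C) ⊇ {a}; new: +{a}
  S→c B: FOLLOW(B) ⊇ FOLLOW(S) ⊇ {$,a}; new: +{a}
  S: {$,a}  A: {a,b,c}  B: {$,a}  C: {a}
pass 3: (stable)
  S: {$,a}  A: {a,b,c}  B: {$,a}  C: {a}

FOLLOW(C) = ["a"]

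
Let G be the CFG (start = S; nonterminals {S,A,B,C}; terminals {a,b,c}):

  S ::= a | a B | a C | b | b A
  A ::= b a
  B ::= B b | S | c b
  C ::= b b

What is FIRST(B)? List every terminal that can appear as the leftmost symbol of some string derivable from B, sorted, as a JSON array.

FIRST sets, iterate to fixpoint:
round 1:
  A via A→b a: +{b}
  B via B→c b: +{c}
  C via C→b b: +{b}
  S via S→a: +{a}
  S via S→b: +{b}
  S: {a,b}  A: {b}  B: {c}  C: {b}
round 2:
  B via B→S: +{a,b}
  S: {a,b}  A: {b}  B: {a,b,c}  C: {b}
round 3: — fixpoint
  S: {a,b}  A: {b}  B: {a,b,c}  C: {b}

FIRST(B) = ["a", "b", "c"]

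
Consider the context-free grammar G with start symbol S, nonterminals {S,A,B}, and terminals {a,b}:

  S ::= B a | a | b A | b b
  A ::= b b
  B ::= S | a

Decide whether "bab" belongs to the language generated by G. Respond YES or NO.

Convert to CNF:
  S -> B T1 | T0 A | T0 T0 | a
  A -> T0 T0
  B -> B T1 | T0 A | T0 T0 | a
  T0 -> b
  T1 -> a

CYK fill:
  [0..0]={T0}  "b"  orig:{}
  [1..1]={B,S,T1}  "a"  orig:{B,S}
  [2..2]={T0}  "b"  orig:{}
  [0..1]=∅  "ba"
  [1..2]=∅  "ab"
  [0..2]=∅  "bab"

S ∉ T[0,2] ⇒ NO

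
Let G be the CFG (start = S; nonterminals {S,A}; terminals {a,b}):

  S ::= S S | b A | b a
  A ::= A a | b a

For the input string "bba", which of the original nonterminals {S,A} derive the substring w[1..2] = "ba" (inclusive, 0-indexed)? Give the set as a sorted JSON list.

CNF form of G:
  S -> S S | T1 A | T1 T0
  A -> A T0 | T1 T0
  T0 -> a
  T1 -> b

CYK table (by increasing span) — only the sub-triangle for w[1..2]:
  cell(1,1) b: {T1}  orig:{}
  cell(2,2) a: {T0}  orig:{}
  cell(1,2) ba: {A,S}

Original NTs in T[1,2] deriving "ba": ["A", "S"]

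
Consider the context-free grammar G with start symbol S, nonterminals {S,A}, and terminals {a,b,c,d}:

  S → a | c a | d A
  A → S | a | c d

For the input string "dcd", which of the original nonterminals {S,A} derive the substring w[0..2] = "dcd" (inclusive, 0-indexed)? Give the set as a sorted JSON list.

CNF form of G:
  S -> T0 T1 | T2 A | a
  A -> T0 T1 | T0 T2 | T2 A | a
  T0 -> c
  T1 -> a
  T2 -> d

Fill CYK table bottom-up, restricted to cells inside w[0..2]:
  T[0,0] 'd' = {T2}  orig:{}
  T[1,1] 'c' = {T0}  orig:{}
  T[2,2] 'd' = {T2}  orig:{}
  T[0,1] 'dc' = ∅
  T[1,2] 'cd' = {A}
  T[0,2] 'dcd' = {A,S}

Original NTs in T[0,2] deriving "dcd": ["A", "S"]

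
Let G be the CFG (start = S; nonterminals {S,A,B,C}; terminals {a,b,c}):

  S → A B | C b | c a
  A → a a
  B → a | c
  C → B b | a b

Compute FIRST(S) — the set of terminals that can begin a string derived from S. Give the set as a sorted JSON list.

Compute FIRST by fixpoint:
round 1:
  A via A→a a: +{a}
  B via B→a: +{a}
  B via B→c: +{c}
  C via C→B b: +{a,c}
  S via S→A B: +{a}
  S via S→C b: +{c}
  FIRST[S]={a,c}  FIRST[A]={a}  FIRST[B]={a,c}  FIRST[C]={a,c}
round 2: (stable)
  FIRST[S]={a,c}  FIRST[A]={a}  FIRST[B]={a,c}  FIRST[C]={a,c}

FIRST(S) = ["a", "c"]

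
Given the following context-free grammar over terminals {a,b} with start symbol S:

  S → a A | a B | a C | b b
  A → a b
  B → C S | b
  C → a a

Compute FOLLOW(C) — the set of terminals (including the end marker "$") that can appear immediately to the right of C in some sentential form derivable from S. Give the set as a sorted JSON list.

FIRST iteration:
[1]
  A via A→a b: +{a}
  B via B→b: +{b}
  C via C→a a: +{a}
  S via S→a A: +{a}
  S via S→b b: +{b}
  FIRST(S)={a,b}  FIRST(A)={a}  FIRST(B)={b}  FIRST(C)={a}
[2]
  B via B→C S: +{a}
  FIRST(S)={a,b}  FIRST(A)={a}  FIRST(B)={a,b}  FIRST(C)={a}
[3] — fixpoint
  FIRST(S)={a,b}  FIRST(A)={a}  FIRST(B)={a,b}  FIRST(C)={a}

FOLLOW sets:
FOLLOW(S) := {$}
round 1:
  B→C S: FOLLOW(C) ⊇ FIRST(S) = {a,b}; new: +{a,b}
  S→a A: FOLLOW(A) ⊇ FOLLOW(S) ⊇ {$}; new: +{$}
  S→a B: FOLLOW(B) ⊇ FOLLOW(S) ⊇ {$}; new: +{$}
  S→a C: FOLLOW(C) ⊇ FOLLOW(S) ⊇ {$}; new: +{$}
  S: {$}  A: {$}  B: {$}  C: {$,a,b}
round 2: (no change)
  S: {$}  A: {$}  B: {$}  C: {$,a,b}

FOLLOW(C) = ["$", "a", "b"]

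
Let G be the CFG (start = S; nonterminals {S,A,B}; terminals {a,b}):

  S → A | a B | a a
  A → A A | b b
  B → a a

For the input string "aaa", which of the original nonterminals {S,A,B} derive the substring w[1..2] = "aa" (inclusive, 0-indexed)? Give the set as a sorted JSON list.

CNF form of G:
  S -> A A | T0 T0 | T1 B | T1 T1
  A -> A A | T0 T0
  B -> T1 T1
  T0 -> b
  T1 -> a

CYK fill (cells [i..j] with 1 ≤ i ≤ j ≤ 2 only):
  [1..1]={T1}  "a"  orig:{}
  [2..2]={T1}  "a"  orig:{}
  [1..2]={B,S}  "aa"

Original NTs in T[1,2] deriving "aa": ["B", "S"]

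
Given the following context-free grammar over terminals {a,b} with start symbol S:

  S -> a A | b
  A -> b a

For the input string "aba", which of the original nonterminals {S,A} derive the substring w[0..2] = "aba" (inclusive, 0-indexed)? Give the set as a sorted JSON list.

Convert to CNF:
  S -> T1 A | b
  A -> T0 T1
  T0 -> b
  T1 -> a

CYK fill — only the sub-triangle for w[0..2]:
  cell(0,0) a: {T1}  orig:{}
  cell(1,1) b: {S,T0}  orig:{S}
  cell(2,2) a: {T1}  orig:{}
  cell(0,1) ab: ∅
  cell(1,2) ba: {A}
  cell(0,2) aba: {S}

Original NTs in T[0,2] deriving "aba": ["S"]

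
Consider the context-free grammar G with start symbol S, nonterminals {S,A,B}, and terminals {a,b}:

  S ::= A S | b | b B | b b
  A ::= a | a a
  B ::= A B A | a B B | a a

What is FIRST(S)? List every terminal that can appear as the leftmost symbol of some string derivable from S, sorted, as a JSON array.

FIRST iteration:
[1]
  A via A→a: +{a}
  B via B→A B A: +{a}
  S via S→A S: +{a}
  S via S→b: +{b}
  FIRST(S)={a,b}  FIRST(A)={a}  FIRST(B)={a}
[2] (no change)
  FIRST(S)={a,b}  FIRST(A)={a}  FIRST(B)={a}

FIRST(S) = ["a", "b"]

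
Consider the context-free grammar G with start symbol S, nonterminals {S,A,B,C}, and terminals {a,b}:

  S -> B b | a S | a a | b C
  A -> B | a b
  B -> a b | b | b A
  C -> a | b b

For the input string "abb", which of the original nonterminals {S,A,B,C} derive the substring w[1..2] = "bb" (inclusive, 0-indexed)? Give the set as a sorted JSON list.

CNF form of G:
  S -> B T1 | T0 S | T0 T0 | T1 C
  A -> T0 T1 | T1 A | b
  B -> T0 T1 | T1 A | b
  C -> T1 T1 | a
  T0 -> a
  T1 -> b

CYK fill, restricted to cells inside w[1..2]:
  [1..1]={A,B,T1}  "b"  orig:{A,B}
  [2..2]={A,B,T1}  "b"  orig:{A,B}
  [1..2]={A,B,C,S}  "bb"

Original NTs in T[1,2] deriving "bb": ["A", "B", "C", "S"]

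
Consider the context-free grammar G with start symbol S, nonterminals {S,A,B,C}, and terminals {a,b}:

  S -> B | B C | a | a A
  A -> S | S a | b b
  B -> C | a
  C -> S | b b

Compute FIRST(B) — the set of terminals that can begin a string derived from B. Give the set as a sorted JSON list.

FIRST iteration:
pass 1:
  A via A→b b: +{b}
  B via B→a: +{a}
  C via C→b b: +{b}
  S via S→B: +{a}
  FIRST(S)={a}  FIRST(A)={b}  FIRST(B)={a}  FIRST(C)={b}
pass 2:
  A via A→S: +{a}
  B via B→C: +{b}
  C via C→S: +{a}
  S via S→B: +{b}
  FIRST(S)={a,b}  FIRST(A)={a,b}  FIRST(B)={a,b}  FIRST(C)={a,b}
pass 3: done
  FIRST(S)={a,b}  FIRST(A)={a,b}  FIRST(B)={a,b}  FIRST(C)={a,b}

FIRST(B) = ["a", "b"]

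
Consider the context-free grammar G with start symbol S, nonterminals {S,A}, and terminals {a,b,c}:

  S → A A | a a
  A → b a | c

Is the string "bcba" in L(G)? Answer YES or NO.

CNF form of G:
  S -> A A | T1 T1
  A -> T0 T1 | c
  T0 -> b
  T1 -> a

CYK table (by increasing span):
  cell(0,0) b: {T0}  orig:{}
  cell(1,1) c: {A}
  cell(2,2) b: {T0}  orig:{}
  cell(3,3) a: {T1}  orig:{}
  cell(0,1) bc: ∅
  cell(1,2) cb: ∅
  cell(2,3) ba: {A}
  cell(0,2) bcb: ∅
  cell(1,3) cba: {S}
  cell(0,3) bcba: ∅

S ∉ T[0,3] ⇒ NO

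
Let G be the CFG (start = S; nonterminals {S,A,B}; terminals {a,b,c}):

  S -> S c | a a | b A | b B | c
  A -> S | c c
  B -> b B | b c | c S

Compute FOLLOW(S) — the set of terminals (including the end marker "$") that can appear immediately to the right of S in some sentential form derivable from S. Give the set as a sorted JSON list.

Compute FIRST by fixpoint:
iter 1:
  A via A→c c: +{c}
  B via B→b B: +{b}
  B via B→c S: +{c}
  S via S→a a: +{a}
  S via S→b A: +{b}
  S via S→c: +{c}
  S: {a,b,c}  A: {c}  B: {b,c}
iter 2:
  A via A→S: +{a,b}
  S: {a,b,c}  A: {a,b,c}  B: {b,c}
iter 3: (stable)
  S: {a,b,c}  A: {a,b,c}  B: {b,c}

FOLLOW iteration:
FOLLOW(S) := {$}
iter 1:
  S→S c: FOLLOW(S) ⊇ FIRST(c) = {c}; new: +{c}
  S→b A: FOLLOW(A) ⊇ FOLLOW(S) ⊇ {$,c}; new: +{$,c}
  S→b B: FOLLOW(B) ⊇ FOLLOW(S) ⊇ {$,c}; new: +{$,c}
  FOLLOW[S]={$,c}  FOLLOW[A]={$,c}  FOLLOW[B]={$,c}
iter 2: done
  FOLLOW[S]={$,c}  FOLLOW[A]={$,c}  FOLLOW[B]={$,c}

FOLLOW(S) = ["$", "c"]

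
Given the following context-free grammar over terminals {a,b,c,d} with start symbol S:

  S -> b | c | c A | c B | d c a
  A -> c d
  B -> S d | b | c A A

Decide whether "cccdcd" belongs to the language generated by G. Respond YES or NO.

CNF form of G:
  S -> T0 A | T0 B | T1 X4 | b | c
  A -> T0 T1
  B -> S T1 | T0 X3 | b
  T0 -> c
  T1 -> d
  T2 -> a
  X3 -> A A
  X4 -> T0 T2

Fill CYK table bottom-up:
  [0..0]={S,T0}  "c"  orig:{S}
  [1..1]={S,T0}  "c"  orig:{S}
  [2..2]={S,T0}  "c"  orig:{S}
  [3..3]={T1}  "d"  orig:{}
  [4..4]={S,T0}  "c"  orig:{S}
  [5..5]={T1}  "d"  orig:{}
  [0..1]=∅  "cc"
  [1..2]=∅  "cc"
  [2..3]={A,B}  "cd"
  [3..4]=∅  "dc"
  [4..5]={A,B}  "cd"
  [0..2]=∅  "ccc"
  [1..3]={S}  "ccd"
  [2..4]=∅  "cdc"
  [3..5]=∅  "dcd"
  [0..3]=∅  "cccd"
  [1..4]=∅  "ccdc"
  [2..5]={X3}  "cdcd"  orig:{}
  [0..4]=∅  "cccdc"
  [1..5]={B}  "ccdcd"
  [0..5]={S}  "cccdcd"

S ∈ T[0,5] ⇒ YES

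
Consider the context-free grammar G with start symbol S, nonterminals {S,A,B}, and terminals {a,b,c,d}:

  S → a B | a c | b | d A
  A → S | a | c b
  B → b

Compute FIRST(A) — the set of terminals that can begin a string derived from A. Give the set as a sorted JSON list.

FIRST iteration:
[1]
  A via A→a: +{a}
  A via A→c b: +{c}
  B via B→b: +{b}
  S via S→a B: +{a}
  S via S→b: +{b}
  S via S→d A: +{d}
  FIRST[S]={a,b,d}  FIRST[A]={a,c}  FIRST[B]={b}
[2]
  A via A→S: +{b,d}
  FIRST[S]={a,b,d}  FIRST[A]={a,b,c,d}  FIRST[B]={b}
[3] (no change)
  FIRST[S]={a,b,d}  FIRST[A]={a,b,c,d}  FIRST[B]={b}

FIRST(A) = ["a", "b", "c", "d"]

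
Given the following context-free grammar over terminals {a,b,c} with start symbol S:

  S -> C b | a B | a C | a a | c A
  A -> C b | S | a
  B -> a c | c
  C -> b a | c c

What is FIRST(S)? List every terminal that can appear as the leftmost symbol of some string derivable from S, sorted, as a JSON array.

FIRST iteration:
[1]
  A via A→a: +{a}
  B via B→a c: +{a}
  B via B→c: +{c}
  C via C→b a: +{b}
  C via C→c c: +{c}
  S via S→C b: +{b,c}
  S via S→a B: +{a}
  FIRST[S]={a,b,c}  FIRST[A]={a}  FIRST[B]={a,c}  FIRST[C]={b,c}
[2]
  A via A→C b: +{b,c}
  FIRST[S]={a,b,c}  FIRST[A]={a,b,c}  FIRST[B]={a,c}  FIRST[C]={b,c}
[3] done
  FIRST[S]={a,b,c}  FIRST[A]={a,b,c}  FIRST[B]={a,c}  FIRST[C]={b,c}

FIRST(S) = ["a", "b", "c"]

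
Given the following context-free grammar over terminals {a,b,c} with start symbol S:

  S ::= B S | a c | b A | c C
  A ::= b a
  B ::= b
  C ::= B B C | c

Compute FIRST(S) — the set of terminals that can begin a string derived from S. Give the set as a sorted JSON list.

FIRST iteration:
pass 1:
  A via A→b a: +{b}
  B via B→b: +{b}
  C via C→B B C: +{b}
  C via C→c: +{c}
  S via S→B S: +{b}
  S via S→a c: +{a}
  S via S→c C: +{c}
  S: {a,b,c}  A: {b}  B: {b}  C: {b,c}
pass 2: — fixpoint
  S: {a,b,c}  A: {b}  B: {b}  C: {b,c}

FIRST(S) = ["a", "b", "c"]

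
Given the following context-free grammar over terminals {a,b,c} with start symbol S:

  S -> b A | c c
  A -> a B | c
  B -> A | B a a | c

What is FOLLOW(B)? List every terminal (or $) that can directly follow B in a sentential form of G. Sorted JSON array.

FIRST sets, iterate to fixpoint:
round 1:
  A via A→a B: +{a}
  A via A→c: +{c}
  B via B→A: +{a,c}
  S via S→b A: +{b}
  S via S→c c: +{c}
  FIRST[S]={b,c}  FIRST[A]={a,c}  FIRST[B]={a,c}
round 2: (stable)
  FIRST[S]={b,c}  FIRST[A]={a,c}  FIRST[B]={a,c}

FOLLOW sets:
seed FOLLOW(S) with $
iter 1:
  B→B a a: FOLLOW(B) ⊇ FIRST(a) = {a}; new: +{a}
  S→b A: FOLLOW(A) ⊇ FOLLOW(S) ⊇ {$}; new: +{$}
  S: {$}  A: {$}  B: {a}
iter 2:
  A→a B: FOLLOW(B) ⊇ FOLLOW(A) ⊇ {$}; new: +{$}
  B→A: FOLLOW(A) ⊇ FOLLOW(B) ⊇ {$,a}; new: +{a}
  S: {$}  A: {$,a}  B: {$,a}
iter 3: — fixpoint
  S: {$}  A: {$,a}  B: {$,a}

FOLLOW(B) = ["$", "a"]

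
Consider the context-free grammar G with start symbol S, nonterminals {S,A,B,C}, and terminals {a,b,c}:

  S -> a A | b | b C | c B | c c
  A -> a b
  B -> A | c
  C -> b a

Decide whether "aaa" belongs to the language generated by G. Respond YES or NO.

Convert to CNF:
  S -> T0 A | T1 C | T2 B | T2 T2 | b
  A -> T0 T1
  B -> T0 T1 | c
  C -> T1 T0
  T0 -> a
  T1 -> b
  T2 -> c

CYK table (by increasing span):
  T[0,0] 'a' = {T0}  orig:{}
  T[1,1] 'a' = {T0}  orig:{}
  T[2,2] 'a' = {T0}  orig:{}
  T[0,1] 'aa' = ∅
  T[1,2] 'aa' = ∅
  T[0,2] 'aaa' = ∅

S ∉ T[0,2] ⇒ NO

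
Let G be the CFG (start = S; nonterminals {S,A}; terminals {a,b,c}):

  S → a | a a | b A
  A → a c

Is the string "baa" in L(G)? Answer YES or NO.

CNF form of G:
  S -> T0 T0 | T2 A | a
  A -> T0 T1
  T0 -> a
  T1 -> c
  T2 -> b

CYK fill:
  [0..0]={T2}  "b"  orig:{}
  [1..1]={S,T0}  "a"  orig:{S}
  [2..2]={S,T0}  "a"  orig:{S}
  [0..1]=∅  "ba"
  [1..2]={S}  "aa"
  [0..2]=∅  "baa"

S ∉ T[0,2] ⇒ NO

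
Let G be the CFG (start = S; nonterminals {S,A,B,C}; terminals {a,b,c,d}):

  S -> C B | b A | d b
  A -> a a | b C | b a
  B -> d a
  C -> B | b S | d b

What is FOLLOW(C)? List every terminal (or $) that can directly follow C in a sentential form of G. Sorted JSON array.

Compute FIRST by fixpoint:
round 1:
  A via A→a a: +{a}
  A via A→b C: +{b}
  B via B→d a: +{d}
  C via C→B: +{d}
  C via C→b S: +{b}
  S via S→C B: +{b,d}
  FIRST(S)={b,d}  FIRST(A)={a,b}  FIRST(B)={d}  FIRST(C)={b,d}
round 2: (stable)
  FIRST(S)={b,d}  FIRST(A)={a,b}  FIRST(B)={d}  FIRST(C)={b,d}

FOLLOW iteration:
initialize: $ ∈ FOLLOW(S)
iter 1:
  S→C B: FOLLOW(C) ⊇ FIRST(B) = {d}; new: +{d}
  S→C B: FOLLOW(B) ⊇ FOLLOW(S) ⊇ {$}; new: +{$}
  S→b A: FOLLOW(A) ⊇ FOLLOW(S) ⊇ {$}; new: +{$}
  S: {$}  A: {$}  B: {$}  C: {d}
iter 2:
  A→b C: FOLLOW(C) ⊇ FOLLOW(A) ⊇ {$}; new: +{$}
  C→B: FOLLOW(B) ⊇ FOLLOW(C) ⊇ {$,d}; new: +{d}
  C→b S: FOLLOW(S) ⊇ FOLLOW(C) ⊇ {$,d}; new: +{d}
  S→b A: FOLLOW(A) ⊇ FOLLOW(S) ⊇ {$,d}; new: +{d}
  S: {$,d}  A: {$,d}  B: {$,d}  C: {$,d}
iter 3: — fixpoint
  S: {$,d}  A: {$,d}  B: {$,d}  C: {$,d}

FOLLOW(C) = ["$", "d"]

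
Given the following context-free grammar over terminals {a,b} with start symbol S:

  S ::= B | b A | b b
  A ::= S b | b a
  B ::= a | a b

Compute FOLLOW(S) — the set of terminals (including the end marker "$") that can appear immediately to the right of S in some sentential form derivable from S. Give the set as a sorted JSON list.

FIRST iteration:
iter 1:
  A via A→b a: +{b}
  B via B→a: +{a}
  S via S→B: +{a}
  S via S→b A: +{b}
  FIRST[S]={a,b}  FIRST[A]={b}  FIRST[B]={a}
iter 2:
  A via A→S b: +{a}
  FIRST[S]={a,b}  FIRST[A]={a,b}  FIRST[B]={a}
iter 3: done
  FIRST[S]={a,b}  FIRST[A]={a,b}  FIRST[B]={a}

FOLLOW iteration:
seed FOLLOW(S) with $
round 1:
  A→S b: FOLLOW(S) ⊇ FIRST(b) = {b}; new: +{b}
  S→B: FOLLOW(B) ⊇ FOLLOW(S) ⊇ {$,b}; new: +{$,b}
  S→b A: FOLLOW(A) ⊇ FOLLOW(S) ⊇ {$,b}; new: +{$,b}
  S: {$,b}  A: {$,b}  B: {$,b}
round 2: — fixpoint
  S: {$,b}  A: {$,b}  B: {$,b}

FOLLOW(S) = ["$", "b"]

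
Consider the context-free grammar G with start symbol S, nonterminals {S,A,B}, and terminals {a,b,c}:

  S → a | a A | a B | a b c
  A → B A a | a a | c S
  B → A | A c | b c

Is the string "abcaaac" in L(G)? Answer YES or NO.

Convert to CNF:
  S -> T0 A | T0 B | T0 X5 | a
  A -> B X3 | T0 T0 | T1 S
  B -> A T1 | B X4 | T0 T0 | T1 S | T2 T1
  T0 -> a
  T1 -> c
  T2 -> b
  X3 -> A T0
  X4 -> A T0
  X5 -> T2 T1

Fill CYK table bottom-up:
  cell(0,0) a: {S,T0}  orig:{S}
  cell(1,1) b: {T2}  orig:{}
  cell(2,2) c: {T1}  orig:{}
  cell(3,3) a: {S,T0}  orig:{S}
  cell(4,4) a: {S,T0}  orig:{S}
  cell(5,5) a: {S,T0}  orig:{S}
  cell(6,6) c: {T1}  orig:{}
  cell(0,1) ab: ∅
  cell(1,2) bc: {B,X5}  orig:{B}
  cell(2,3) ca: {A,B}
  cell(3,4) aa: {A,B}
  cell(4,5) aa: {A,B}
  cell(5,6) ac: ∅
  cell(0,2) abc: {S}
  cell(1,3) bca: ∅
  cell(2,4) caa: {X3,X4}  orig:{}
  cell(3,5) aaa: {S,X3,X4}  orig:{S}
  cell(4,6) aac: {B}
  cell(0,3) abca: ∅
  cell(1,4) bcaa: ∅
  cell(2,5) caaa: {A,B}
  cell(3,6) aaac: {S}
  cell(0,4) abcaa: ∅
  cell(1,5) bcaaa: {A,B}
  cell(2,6) caaac: {A,B}
  cell(0,5) abcaaa: {S}
  cell(1,6) bcaaac: {B}
  cell(0,6) abcaaac: {S}

S ∈ T[0,6] ⇒ YES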